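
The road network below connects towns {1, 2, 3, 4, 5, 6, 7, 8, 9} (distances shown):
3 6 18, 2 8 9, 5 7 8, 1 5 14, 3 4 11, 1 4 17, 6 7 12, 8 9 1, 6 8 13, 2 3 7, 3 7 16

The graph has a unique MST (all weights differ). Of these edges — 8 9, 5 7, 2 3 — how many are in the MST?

3

Sort edges by weight, then run Kruskal:
8 9 (1): add — endpoints in different components.
2 3 (7): add — endpoints in different components.
5 7 (8): add — endpoints in different components.
2 8 (9): add — endpoints in different components.
3 4 (11): add — endpoints in different components.
6 7 (12): add — endpoints in different components.
6 8 (13): add — endpoints in different components.
1 5 (14): add — endpoints in different components.
MST edge set: {8 9, 2 3, 5 7, 2 8, 3 4, 6 7, 6 8, 1 5}.
Of the listed edges, {8 9, 5 7, 2 3} are in the MST → 3.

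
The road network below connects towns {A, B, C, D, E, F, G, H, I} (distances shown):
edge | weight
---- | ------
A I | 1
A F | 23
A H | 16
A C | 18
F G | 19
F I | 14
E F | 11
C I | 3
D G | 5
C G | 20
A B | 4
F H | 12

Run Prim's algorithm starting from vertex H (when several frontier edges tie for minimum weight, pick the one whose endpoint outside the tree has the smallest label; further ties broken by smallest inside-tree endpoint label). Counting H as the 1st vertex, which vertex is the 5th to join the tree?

Prim's algorithm from H:
Step 1: frontier [F H 12, A H 16] → take F H (12); add F.
Step 2: frontier [E F 11, F I 14, F G 19, A F 23, A H 16] → take E F (11); add E.
Step 3: frontier [F I 14, F G 19, A F 23, A H 16] → take F I (14); add I.
Step 4: frontier [F G 19, A F 23, A H 16, A I 1, C I 3] → take A I (1); add A.
Step 5: frontier [A B 4, A C 18, F G 19, C I 3] → take C I (3); add C.
Step 6: frontier [A B 4, C G 20, F G 19] → take A B (4); add B.
Step 7: frontier [C G 20, F G 19] → take F G (19); add G.
Step 8: frontier [D G 5] → take D G (5); add D.
Vertex order: H, F, E, I, A, C, B, G, D. The 5th vertex is A.

A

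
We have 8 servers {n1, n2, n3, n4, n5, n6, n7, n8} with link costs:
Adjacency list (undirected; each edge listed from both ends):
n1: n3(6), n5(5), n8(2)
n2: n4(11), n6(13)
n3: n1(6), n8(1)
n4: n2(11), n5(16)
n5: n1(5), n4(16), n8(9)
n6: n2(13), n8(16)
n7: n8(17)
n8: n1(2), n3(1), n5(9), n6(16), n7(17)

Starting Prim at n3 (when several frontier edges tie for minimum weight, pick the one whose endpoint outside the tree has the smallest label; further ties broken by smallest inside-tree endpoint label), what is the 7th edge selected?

n7-n8

Grow the tree from n3 using Prim:
Step 1: frontier [n3–n8 1, n1–n3 6] → take n3–n8 (1); add n8.
Step 2: frontier [n1–n3 6, n1–n8 2, n5–n8 9, n6–n8 16, n7–n8 17] → take n1–n8 (2); add n1.
Step 3: frontier [n1–n5 5, n5–n8 9, n6–n8 16, n7–n8 17] → take n1–n5 (5); add n5.
Step 4: frontier [n4–n5 16, n6–n8 16, n7–n8 17] → take n4–n5 (16); add n4.
Step 5: frontier [n2–n4 11, n6–n8 16, n7–n8 17] → take n2–n4 (11); add n2.
Step 6: frontier [n2–n6 13, n6–n8 16, n7–n8 17] → take n2–n6 (13); add n6.
Step 7: frontier [n7–n8 17] → take n7–n8 (17); add n7.
The 7th edge added is n7–n8.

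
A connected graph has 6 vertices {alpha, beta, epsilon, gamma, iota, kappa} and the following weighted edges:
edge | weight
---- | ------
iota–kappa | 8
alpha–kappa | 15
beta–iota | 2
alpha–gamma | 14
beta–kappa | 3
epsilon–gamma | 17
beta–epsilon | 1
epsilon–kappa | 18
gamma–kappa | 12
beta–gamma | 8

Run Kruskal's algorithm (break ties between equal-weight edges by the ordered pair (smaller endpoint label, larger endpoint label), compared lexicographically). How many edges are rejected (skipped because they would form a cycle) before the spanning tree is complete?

Kruskal's algorithm — process edges by increasing weight (ties by edge label):
beta–epsilon (1): add. Components now {gamma} {iota} {kappa} {alpha} {beta,epsilon}
beta–iota (2): add. Components now {gamma} {beta,epsilon,iota} {kappa} {alpha}
beta–kappa (3): add. Components now {gamma} {beta,epsilon,iota,kappa} {alpha}
beta–gamma (8): add. Components now {beta,epsilon,gamma,iota,kappa} {alpha}
iota–kappa (8): skip — iota and kappa already connected.
gamma–kappa (12): skip — gamma and kappa already connected.
alpha–gamma (14): add. Components now {alpha,beta,epsilon,gamma,iota,kappa}
Edges rejected before the tree was complete: 2.

2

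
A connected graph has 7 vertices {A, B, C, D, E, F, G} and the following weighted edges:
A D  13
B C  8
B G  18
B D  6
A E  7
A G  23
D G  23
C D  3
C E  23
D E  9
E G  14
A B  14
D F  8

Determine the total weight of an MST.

47

Kruskal: consider edges lightest-first.
C D (3): add — endpoints in different components.
B D (6): add — endpoints in different components.
A E (7): add — endpoints in different components.
B C (8): skip — B and C already connected.
D F (8): add — endpoints in different components.
D E (9): add — endpoints in different components.
A D (13): skip — A and D already connected.
A B (14): skip — A and B already connected.
E G (14): add — endpoints in different components.
MST edges: C D, B D, A E, D F, D E, E G; total weight 3+6+7+8+9+14 = 47.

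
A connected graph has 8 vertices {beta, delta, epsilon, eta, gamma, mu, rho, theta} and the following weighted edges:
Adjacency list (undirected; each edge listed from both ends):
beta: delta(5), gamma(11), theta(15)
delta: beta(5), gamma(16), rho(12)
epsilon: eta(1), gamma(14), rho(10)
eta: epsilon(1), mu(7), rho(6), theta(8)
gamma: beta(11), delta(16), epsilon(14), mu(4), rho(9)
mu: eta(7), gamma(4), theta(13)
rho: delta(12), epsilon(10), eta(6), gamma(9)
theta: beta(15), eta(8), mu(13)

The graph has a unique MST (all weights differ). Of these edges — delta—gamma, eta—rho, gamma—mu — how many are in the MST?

Sort edges by weight, then run Kruskal:
epsilon—eta (1): add — endpoints in different components.
gamma—mu (4): add — endpoints in different components.
beta—delta (5): add — endpoints in different components.
eta—rho (6): add — endpoints in different components.
eta—mu (7): add — endpoints in different components.
eta—theta (8): add — endpoints in different components.
gamma—rho (9): skip — rho and gamma already connected.
epsilon—rho (10): skip — epsilon and rho already connected.
beta—gamma (11): add — endpoints in different components.
MST edge set: {epsilon—eta, gamma—mu, beta—delta, eta—rho, eta—mu, eta—theta, beta—gamma}.
Of the listed edges, {eta—rho, gamma—mu} are in the MST → 2.

2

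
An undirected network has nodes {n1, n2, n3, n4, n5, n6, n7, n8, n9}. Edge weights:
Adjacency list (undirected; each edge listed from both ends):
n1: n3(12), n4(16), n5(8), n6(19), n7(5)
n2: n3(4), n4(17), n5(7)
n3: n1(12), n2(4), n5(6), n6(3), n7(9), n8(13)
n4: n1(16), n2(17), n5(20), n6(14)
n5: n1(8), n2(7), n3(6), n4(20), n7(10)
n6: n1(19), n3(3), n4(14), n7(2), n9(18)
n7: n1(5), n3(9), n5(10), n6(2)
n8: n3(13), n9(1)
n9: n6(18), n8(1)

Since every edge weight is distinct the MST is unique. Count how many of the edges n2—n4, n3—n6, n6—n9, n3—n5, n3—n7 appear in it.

2

Kruskal: consider edges lightest-first.
n8—n9 (1): add — endpoints in different components.
n6—n7 (2): add — endpoints in different components.
n3—n6 (3): add — endpoints in different components.
n2—n3 (4): add — endpoints in different components.
n1—n7 (5): add — endpoints in different components.
n3—n5 (6): add — endpoints in different components.
n2—n5 (7): skip — n5 and n2 already connected.
n1—n5 (8): skip — n1 and n5 already connected.
n3—n7 (9): skip — n7 and n3 already connected.
n5—n7 (10): skip — n5 and n7 already connected.
n1—n3 (12): skip — n1 and n3 already connected.
n3—n8 (13): add — endpoints in different components.
n4—n6 (14): add — endpoints in different components.
MST edge set: {n8—n9, n6—n7, n3—n6, n2—n3, n1—n7, n3—n5, n3—n8, n4—n6}.
Of the listed edges, {n3—n6, n3—n5} are in the MST → 2.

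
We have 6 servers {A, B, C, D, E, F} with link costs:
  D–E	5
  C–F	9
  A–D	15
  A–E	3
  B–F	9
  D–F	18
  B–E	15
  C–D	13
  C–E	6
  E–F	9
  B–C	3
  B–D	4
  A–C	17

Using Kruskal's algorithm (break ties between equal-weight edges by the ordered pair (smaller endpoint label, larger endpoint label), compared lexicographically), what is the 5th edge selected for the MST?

Kruskal: consider edges lightest-first.
A–E (3): add — endpoints in different components.
B–C (3): add — endpoints in different components.
B–D (4): add — endpoints in different components.
D–E (5): add — endpoints in different components.
C–E (6): skip — C and E already connected.
B–F (9): add — endpoints in different components.
The 5th edge added is B–F.

B-F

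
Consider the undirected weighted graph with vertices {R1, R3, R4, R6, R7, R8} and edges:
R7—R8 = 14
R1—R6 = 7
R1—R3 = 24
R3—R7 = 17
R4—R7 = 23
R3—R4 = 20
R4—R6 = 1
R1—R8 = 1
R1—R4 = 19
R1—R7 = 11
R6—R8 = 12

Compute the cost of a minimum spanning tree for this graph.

37

Grow the tree from R1 using Prim:
Step 1: frontier [R1—R8 1, R1—R6 7, R1—R7 11, R1—R4 19, R1—R3 24] → take R1—R8 (1); add R8.
Step 2: frontier [R1—R6 7, R1—R7 11, R1—R4 19, R1—R3 24, R6—R8 12, R7—R8 14] → take R1—R6 (7); add R6.
Step 3: frontier [R1—R7 11, R1—R4 19, R1—R3 24, R4—R6 1, R7—R8 14] → take R4—R6 (1); add R4.
Step 4: frontier [R1—R7 11, R1—R3 24, R3—R4 20, R4—R7 23, R7—R8 14] → take R1—R7 (11); add R7.
Step 5: frontier [R1—R3 24, R3—R4 20, R3—R7 17] → take R3—R7 (17); add R3.
MST edges: R1—R8, R1—R6, R4—R6, R1—R7, R3—R7; total weight 1+7+1+11+17 = 37.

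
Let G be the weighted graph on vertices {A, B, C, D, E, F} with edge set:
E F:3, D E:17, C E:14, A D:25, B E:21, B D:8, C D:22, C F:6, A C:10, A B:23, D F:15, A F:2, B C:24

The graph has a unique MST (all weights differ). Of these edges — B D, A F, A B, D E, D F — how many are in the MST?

3

Sort edges by weight, then run Kruskal:
A F (2): add — endpoints in different components.
E F (3): add — endpoints in different components.
C F (6): add — endpoints in different components.
B D (8): add — endpoints in different components.
A C (10): skip — A and C already connected.
C E (14): skip — C and E already connected.
D F (15): add — endpoints in different components.
MST edge set: {A F, E F, C F, B D, D F}.
Of the listed edges, {B D, A F, D F} are in the MST → 3.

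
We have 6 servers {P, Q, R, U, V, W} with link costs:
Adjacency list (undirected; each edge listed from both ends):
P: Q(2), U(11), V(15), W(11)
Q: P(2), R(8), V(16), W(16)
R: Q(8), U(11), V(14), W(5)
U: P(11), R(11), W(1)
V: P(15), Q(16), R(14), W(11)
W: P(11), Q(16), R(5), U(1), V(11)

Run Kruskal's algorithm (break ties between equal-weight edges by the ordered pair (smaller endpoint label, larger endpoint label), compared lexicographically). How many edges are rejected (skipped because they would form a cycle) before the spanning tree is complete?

Kruskal: consider edges lightest-first.
U W (1): add. Components now {P} {Q} {V} {U,W} {R}
P Q (2): add. Components now {P,Q} {V} {U,W} {R}
R W (5): add. Components now {P,Q} {V} {R,U,W}
Q R (8): add. Components now {P,Q,R,U,W} {V}
P U (11): skip — P and U already connected.
P W (11): skip — P and W already connected.
R U (11): skip — R and U already connected.
V W (11): add. Components now {P,Q,R,U,V,W}
Edges rejected before the tree was complete: 3.

3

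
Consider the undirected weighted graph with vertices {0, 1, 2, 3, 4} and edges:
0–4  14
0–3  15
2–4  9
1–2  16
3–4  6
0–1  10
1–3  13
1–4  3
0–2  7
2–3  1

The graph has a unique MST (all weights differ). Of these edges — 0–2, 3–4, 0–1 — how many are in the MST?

Kruskal's algorithm — process edges by increasing weight (ties by edge label):
2–3 (1): add — endpoints in different components.
1–4 (3): add — endpoints in different components.
3–4 (6): add — endpoints in different components.
0–2 (7): add — endpoints in different components.
MST edge set: {2–3, 1–4, 3–4, 0–2}.
Of the listed edges, {0–2, 3–4} are in the MST → 2.

2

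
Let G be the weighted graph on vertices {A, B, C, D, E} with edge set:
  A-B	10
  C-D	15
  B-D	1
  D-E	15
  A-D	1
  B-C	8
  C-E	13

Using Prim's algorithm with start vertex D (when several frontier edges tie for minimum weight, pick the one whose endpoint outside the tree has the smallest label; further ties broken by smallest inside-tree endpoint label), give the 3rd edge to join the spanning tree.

B-C

Grow the tree from D using Prim:
Step 1: frontier [A-D 1, B-D 1, C-D 15, D-E 15] → take A-D (1); add A.
Step 2: frontier [A-B 10, B-D 1, C-D 15, D-E 15] → take B-D (1); add B.
Step 3: frontier [B-C 8, C-D 15, D-E 15] → take B-C (8); add C.
Step 4: frontier [C-E 13, D-E 15] → take C-E (13); add E.
The 3rd edge added is B-C.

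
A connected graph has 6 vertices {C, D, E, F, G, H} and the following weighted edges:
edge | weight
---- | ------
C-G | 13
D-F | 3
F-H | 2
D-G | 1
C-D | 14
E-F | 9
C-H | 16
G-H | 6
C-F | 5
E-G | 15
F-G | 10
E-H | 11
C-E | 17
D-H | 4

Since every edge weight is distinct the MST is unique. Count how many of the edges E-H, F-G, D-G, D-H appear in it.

1

Sort edges by weight, then run Kruskal:
D-G (1): add. Components now {C} {D,G} {E} {F} {H}
F-H (2): add. Components now {C} {D,G} {E} {F,H}
D-F (3): add. Components now {C} {D,F,G,H} {E}
D-H (4): skip — D and H already connected.
C-F (5): add. Components now {C,D,F,G,H} {E}
G-H (6): skip — G and H already connected.
E-F (9): add. Components now {C,D,E,F,G,H}
MST edge set: {D-G, F-H, D-F, C-F, E-F}.
Of the listed edges, {D-G} are in the MST → 1.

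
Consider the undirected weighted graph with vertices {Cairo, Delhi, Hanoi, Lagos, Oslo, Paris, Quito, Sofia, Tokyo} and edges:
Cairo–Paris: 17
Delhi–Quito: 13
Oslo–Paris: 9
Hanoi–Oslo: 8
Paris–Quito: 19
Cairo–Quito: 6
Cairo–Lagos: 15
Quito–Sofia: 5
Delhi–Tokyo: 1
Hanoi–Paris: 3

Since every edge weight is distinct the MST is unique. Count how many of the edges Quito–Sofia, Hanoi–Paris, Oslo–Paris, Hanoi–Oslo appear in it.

3

Kruskal's algorithm — process edges by increasing weight (ties by edge label):
Delhi–Tokyo (1): add — endpoints in different components.
Hanoi–Paris (3): add — endpoints in different components.
Quito–Sofia (5): add — endpoints in different components.
Cairo–Quito (6): add — endpoints in different components.
Hanoi–Oslo (8): add — endpoints in different components.
Oslo–Paris (9): skip — Oslo and Paris already connected.
Delhi–Quito (13): add — endpoints in different components.
Cairo–Lagos (15): add — endpoints in different components.
Cairo–Paris (17): add — endpoints in different components.
MST edge set: {Delhi–Tokyo, Hanoi–Paris, Quito–Sofia, Cairo–Quito, Hanoi–Oslo, Delhi–Quito, Cairo–Lagos, Cairo–Paris}.
Of the listed edges, {Quito–Sofia, Hanoi–Paris, Hanoi–Oslo} are in the MST → 3.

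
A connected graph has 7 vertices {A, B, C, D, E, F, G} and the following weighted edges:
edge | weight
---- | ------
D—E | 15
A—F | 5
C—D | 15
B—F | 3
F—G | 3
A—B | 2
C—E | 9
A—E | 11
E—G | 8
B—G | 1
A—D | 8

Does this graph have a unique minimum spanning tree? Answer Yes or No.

No

Sort edges by weight, then run Kruskal:
B—G (1): add — endpoints in different components.
A—B (2): add — endpoints in different components.
B—F (3): add — endpoints in different components.
F—G (3): skip — F and G already connected.
A—F (5): skip — A and F already connected.
A—D (8): add — endpoints in different components.
E—G (8): add — endpoints in different components.
C—E (9): add — endpoints in different components.
Non-tree edge F—G has weight 3, equal to the heaviest edge on its tree cycle — swapping gives another MST of the same weight. Not unique.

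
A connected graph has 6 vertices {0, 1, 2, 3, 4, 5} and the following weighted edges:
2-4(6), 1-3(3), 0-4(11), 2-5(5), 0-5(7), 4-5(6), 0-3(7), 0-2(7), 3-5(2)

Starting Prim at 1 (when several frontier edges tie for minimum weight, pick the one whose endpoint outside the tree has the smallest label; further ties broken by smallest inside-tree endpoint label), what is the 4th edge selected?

Prim's algorithm from 1:
Step 1: cheapest edge leaving the tree is 1-3 (3); add 3.
Step 2: cheapest edge leaving the tree is 3-5 (2); add 5.
Step 3: cheapest edge leaving the tree is 2-5 (5); add 2.
Step 4: cheapest edge leaving the tree is 2-4 (6); add 4.
Step 5: cheapest edge leaving the tree is 0-2 (7); add 0.
The 4th edge added is 2-4.

2-4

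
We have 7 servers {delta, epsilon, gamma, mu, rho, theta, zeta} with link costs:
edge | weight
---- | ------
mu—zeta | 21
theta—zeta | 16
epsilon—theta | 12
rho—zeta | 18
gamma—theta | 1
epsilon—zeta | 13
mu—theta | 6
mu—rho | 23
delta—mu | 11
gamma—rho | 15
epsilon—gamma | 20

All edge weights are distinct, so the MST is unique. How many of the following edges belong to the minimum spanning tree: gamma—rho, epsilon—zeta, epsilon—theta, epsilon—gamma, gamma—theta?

Kruskal's algorithm — process edges by increasing weight (ties by edge label):
gamma—theta (1): add. Components now {mu} {delta} {gamma,theta} {zeta} {rho} {epsilon}
mu—theta (6): add. Components now {gamma,mu,theta} {delta} {zeta} {rho} {epsilon}
delta—mu (11): add. Components now {delta,gamma,mu,theta} {zeta} {rho} {epsilon}
epsilon—theta (12): add. Components now {delta,epsilon,gamma,mu,theta} {zeta} {rho}
epsilon—zeta (13): add. Components now {delta,epsilon,gamma,mu,theta,zeta} {rho}
gamma—rho (15): add. Components now {delta,epsilon,gamma,mu,rho,theta,zeta}
MST edge set: {gamma—theta, mu—theta, delta—mu, epsilon—theta, epsilon—zeta, gamma—rho}.
Of the listed edges, {gamma—rho, epsilon—zeta, epsilon—theta, gamma—theta} are in the MST → 4.

4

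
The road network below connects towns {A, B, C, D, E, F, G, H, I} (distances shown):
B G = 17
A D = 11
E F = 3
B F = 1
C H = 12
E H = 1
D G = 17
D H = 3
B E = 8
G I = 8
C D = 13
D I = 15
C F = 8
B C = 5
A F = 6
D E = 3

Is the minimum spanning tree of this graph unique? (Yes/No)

No

Kruskal: consider edges lightest-first.
B F (1): add — endpoints in different components.
E H (1): add — endpoints in different components.
D E (3): add — endpoints in different components.
D H (3): skip — D and H already connected.
E F (3): add — endpoints in different components.
B C (5): add — endpoints in different components.
A F (6): add — endpoints in different components.
B E (8): skip — B and E already connected.
C F (8): skip — C and F already connected.
G I (8): add — endpoints in different components.
A D (11): skip — A and D already connected.
C H (12): skip — C and H already connected.
C D (13): skip — C and D already connected.
D I (15): add — endpoints in different components.
Non-tree edge D H has weight 3, equal to the heaviest edge on its tree cycle — swapping gives another MST of the same weight. Not unique.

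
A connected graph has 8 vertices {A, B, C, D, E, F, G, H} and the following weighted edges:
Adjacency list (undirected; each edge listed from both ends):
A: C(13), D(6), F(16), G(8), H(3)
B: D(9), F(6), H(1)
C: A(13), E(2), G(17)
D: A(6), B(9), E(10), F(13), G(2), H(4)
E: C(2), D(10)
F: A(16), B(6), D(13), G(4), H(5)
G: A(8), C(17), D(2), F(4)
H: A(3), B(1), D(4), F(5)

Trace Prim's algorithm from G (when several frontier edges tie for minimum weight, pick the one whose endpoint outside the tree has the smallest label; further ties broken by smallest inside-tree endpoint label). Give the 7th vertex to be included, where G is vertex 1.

E

Prim's algorithm from G:
Step 1: cheapest edge leaving the tree is D-G (2); add D.
Step 2: cheapest edge leaving the tree is F-G (4); add F.
Step 3: cheapest edge leaving the tree is D-H (4); add H.
Step 4: cheapest edge leaving the tree is B-H (1); add B.
Step 5: cheapest edge leaving the tree is A-H (3); add A.
Step 6: cheapest edge leaving the tree is D-E (10); add E.
Step 7: cheapest edge leaving the tree is C-E (2); add C.
Vertex order: G, D, F, H, B, A, E, C. The 7th vertex is E.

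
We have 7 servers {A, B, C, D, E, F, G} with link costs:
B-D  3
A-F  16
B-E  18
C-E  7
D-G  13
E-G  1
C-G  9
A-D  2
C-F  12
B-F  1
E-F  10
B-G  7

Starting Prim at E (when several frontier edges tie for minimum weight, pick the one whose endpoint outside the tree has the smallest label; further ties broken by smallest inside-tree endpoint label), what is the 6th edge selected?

Prim's algorithm from E:
Step 1: cheapest edge leaving the tree is E-G (1); add G.
Step 2: cheapest edge leaving the tree is B-G (7); add B.
Step 3: cheapest edge leaving the tree is B-F (1); add F.
Step 4: cheapest edge leaving the tree is B-D (3); add D.
Step 5: cheapest edge leaving the tree is A-D (2); add A.
Step 6: cheapest edge leaving the tree is C-E (7); add C.
The 6th edge added is C-E.

C-E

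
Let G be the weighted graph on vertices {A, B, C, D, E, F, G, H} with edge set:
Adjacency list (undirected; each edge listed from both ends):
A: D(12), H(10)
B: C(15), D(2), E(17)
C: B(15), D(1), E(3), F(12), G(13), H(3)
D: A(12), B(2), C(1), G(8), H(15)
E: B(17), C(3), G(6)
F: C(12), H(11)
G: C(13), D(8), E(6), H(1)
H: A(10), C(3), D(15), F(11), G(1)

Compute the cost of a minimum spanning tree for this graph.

31

Grow the tree from F using Prim:
Step 1: cheapest edge leaving the tree is F-H (11); add H.
Step 2: cheapest edge leaving the tree is G-H (1); add G.
Step 3: cheapest edge leaving the tree is C-H (3); add C.
Step 4: cheapest edge leaving the tree is C-D (1); add D.
Step 5: cheapest edge leaving the tree is B-D (2); add B.
Step 6: cheapest edge leaving the tree is C-E (3); add E.
Step 7: cheapest edge leaving the tree is A-H (10); add A.
MST edges: F-H, G-H, C-H, C-D, B-D, C-E, A-H; total weight 11+1+3+1+2+3+10 = 31.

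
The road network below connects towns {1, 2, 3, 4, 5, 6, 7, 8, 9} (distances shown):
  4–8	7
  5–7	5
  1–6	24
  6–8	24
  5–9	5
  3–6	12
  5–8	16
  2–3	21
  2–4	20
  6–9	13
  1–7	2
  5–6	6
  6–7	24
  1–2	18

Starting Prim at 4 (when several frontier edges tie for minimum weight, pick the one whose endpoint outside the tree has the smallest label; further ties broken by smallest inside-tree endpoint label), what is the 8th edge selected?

1-2

Prim, starting at 4.
Step 1: cheapest edge leaving the tree is 4–8 (7); add 8.
Step 2: cheapest edge leaving the tree is 5–8 (16); add 5.
Step 3: cheapest edge leaving the tree is 5–7 (5); add 7.
Step 4: cheapest edge leaving the tree is 1–7 (2); add 1.
Step 5: cheapest edge leaving the tree is 5–9 (5); add 9.
Step 6: cheapest edge leaving the tree is 5–6 (6); add 6.
Step 7: cheapest edge leaving the tree is 3–6 (12); add 3.
Step 8: cheapest edge leaving the tree is 1–2 (18); add 2.
The 8th edge added is 1–2.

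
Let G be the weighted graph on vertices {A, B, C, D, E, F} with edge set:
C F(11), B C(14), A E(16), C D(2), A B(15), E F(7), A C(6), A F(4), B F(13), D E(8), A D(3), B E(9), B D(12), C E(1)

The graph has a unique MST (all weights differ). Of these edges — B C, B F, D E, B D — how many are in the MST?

Sort edges by weight, then run Kruskal:
C E (1): add. Components now {A} {B} {C,E} {D} {F}
C D (2): add. Components now {A} {B} {C,D,E} {F}
A D (3): add. Components now {A,C,D,E} {B} {F}
A F (4): add. Components now {A,C,D,E,F} {B}
A C (6): skip — A and C already connected.
E F (7): skip — E and F already connected.
D E (8): skip — D and E already connected.
B E (9): add. Components now {A,B,C,D,E,F}
MST edge set: {C E, C D, A D, A F, B E}.
Of the listed edges, {} are in the MST → 0.

0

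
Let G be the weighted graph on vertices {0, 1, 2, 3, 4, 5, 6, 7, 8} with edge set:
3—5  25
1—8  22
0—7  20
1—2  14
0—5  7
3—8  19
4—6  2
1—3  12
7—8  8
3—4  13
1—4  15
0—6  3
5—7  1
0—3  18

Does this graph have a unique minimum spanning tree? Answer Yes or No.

Yes

Sort edges by weight, then run Kruskal:
5—7 (1): add — endpoints in different components.
4—6 (2): add — endpoints in different components.
0—6 (3): add — endpoints in different components.
0—5 (7): add — endpoints in different components.
7—8 (8): add — endpoints in different components.
1—3 (12): add — endpoints in different components.
3—4 (13): add — endpoints in different components.
1—2 (14): add — endpoints in different components.
Every non-tree edge has weight strictly greater than the heaviest edge on the tree path between its endpoints, so the MST is unique.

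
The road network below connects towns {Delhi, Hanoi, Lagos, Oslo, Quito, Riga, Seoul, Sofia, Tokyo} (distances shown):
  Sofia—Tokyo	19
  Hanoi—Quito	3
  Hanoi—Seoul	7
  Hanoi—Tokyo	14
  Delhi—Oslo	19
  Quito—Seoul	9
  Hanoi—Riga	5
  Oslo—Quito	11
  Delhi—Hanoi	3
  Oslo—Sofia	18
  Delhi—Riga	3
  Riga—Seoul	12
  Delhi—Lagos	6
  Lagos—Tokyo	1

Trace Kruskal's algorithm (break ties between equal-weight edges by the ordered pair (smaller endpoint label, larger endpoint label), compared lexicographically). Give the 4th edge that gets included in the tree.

Hanoi-Quito

Kruskal: consider edges lightest-first.
Lagos—Tokyo (1): add — endpoints in different components.
Delhi—Hanoi (3): add — endpoints in different components.
Delhi—Riga (3): add — endpoints in different components.
Hanoi—Quito (3): add — endpoints in different components.
Hanoi—Riga (5): skip — Hanoi and Riga already connected.
Delhi—Lagos (6): add — endpoints in different components.
Hanoi—Seoul (7): add — endpoints in different components.
Quito—Seoul (9): skip — Quito and Seoul already connected.
Oslo—Quito (11): add — endpoints in different components.
Riga—Seoul (12): skip — Seoul and Riga already connected.
Hanoi—Tokyo (14): skip — Tokyo and Hanoi already connected.
Oslo—Sofia (18): add — endpoints in different components.
The 4th edge added is Hanoi—Quito.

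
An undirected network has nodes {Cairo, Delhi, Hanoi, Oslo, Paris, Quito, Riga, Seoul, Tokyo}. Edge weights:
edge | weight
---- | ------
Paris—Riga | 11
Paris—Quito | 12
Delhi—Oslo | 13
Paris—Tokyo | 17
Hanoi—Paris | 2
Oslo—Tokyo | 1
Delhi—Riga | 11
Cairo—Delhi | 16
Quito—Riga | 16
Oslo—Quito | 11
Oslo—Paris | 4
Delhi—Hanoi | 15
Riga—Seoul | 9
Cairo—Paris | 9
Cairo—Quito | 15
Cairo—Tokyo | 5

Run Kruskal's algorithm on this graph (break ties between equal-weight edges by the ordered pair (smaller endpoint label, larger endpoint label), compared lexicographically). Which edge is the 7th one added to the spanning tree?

Oslo-Quito

Kruskal's algorithm — process edges by increasing weight (ties by edge label):
Oslo—Tokyo (1): add — endpoints in different components.
Hanoi—Paris (2): add — endpoints in different components.
Oslo—Paris (4): add — endpoints in different components.
Cairo—Tokyo (5): add — endpoints in different components.
Cairo—Paris (9): skip — Paris and Cairo already connected.
Riga—Seoul (9): add — endpoints in different components.
Delhi—Riga (11): add — endpoints in different components.
Oslo—Quito (11): add — endpoints in different components.
Paris—Riga (11): add — endpoints in different components.
The 7th edge added is Oslo—Quito.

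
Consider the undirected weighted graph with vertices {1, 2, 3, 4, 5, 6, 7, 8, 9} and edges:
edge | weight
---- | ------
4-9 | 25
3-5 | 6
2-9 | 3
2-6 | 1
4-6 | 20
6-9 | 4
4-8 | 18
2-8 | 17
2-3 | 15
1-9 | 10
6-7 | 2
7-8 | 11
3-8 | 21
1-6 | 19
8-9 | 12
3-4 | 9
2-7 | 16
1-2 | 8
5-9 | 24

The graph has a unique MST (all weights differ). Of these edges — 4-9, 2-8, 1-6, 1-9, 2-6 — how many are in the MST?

1

Kruskal's algorithm — process edges by increasing weight (ties by edge label):
2-6 (1): add — endpoints in different components.
6-7 (2): add — endpoints in different components.
2-9 (3): add — endpoints in different components.
6-9 (4): skip — 6 and 9 already connected.
3-5 (6): add — endpoints in different components.
1-2 (8): add — endpoints in different components.
3-4 (9): add — endpoints in different components.
1-9 (10): skip — 1 and 9 already connected.
7-8 (11): add — endpoints in different components.
8-9 (12): skip — 8 and 9 already connected.
2-3 (15): add — endpoints in different components.
MST edge set: {2-6, 6-7, 2-9, 3-5, 1-2, 3-4, 7-8, 2-3}.
Of the listed edges, {2-6} are in the MST → 1.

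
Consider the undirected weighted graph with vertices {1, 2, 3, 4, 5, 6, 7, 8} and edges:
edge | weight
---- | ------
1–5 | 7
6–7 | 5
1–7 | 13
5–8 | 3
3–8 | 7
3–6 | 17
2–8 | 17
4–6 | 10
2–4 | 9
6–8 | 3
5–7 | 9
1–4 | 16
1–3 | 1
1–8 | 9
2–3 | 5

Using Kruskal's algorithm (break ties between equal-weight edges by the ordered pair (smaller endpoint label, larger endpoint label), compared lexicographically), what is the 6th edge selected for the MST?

Sort edges by weight, then run Kruskal:
1–3 (1): add — endpoints in different components.
5–8 (3): add — endpoints in different components.
6–8 (3): add — endpoints in different components.
2–3 (5): add — endpoints in different components.
6–7 (5): add — endpoints in different components.
1–5 (7): add — endpoints in different components.
3–8 (7): skip — 3 and 8 already connected.
1–8 (9): skip — 1 and 8 already connected.
2–4 (9): add — endpoints in different components.
The 6th edge added is 1–5.

1-5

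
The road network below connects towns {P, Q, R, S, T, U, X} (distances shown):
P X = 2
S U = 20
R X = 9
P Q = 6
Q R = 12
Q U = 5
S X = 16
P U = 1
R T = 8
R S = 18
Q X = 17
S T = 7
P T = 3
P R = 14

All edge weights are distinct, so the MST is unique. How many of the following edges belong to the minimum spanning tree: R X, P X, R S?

1

Kruskal's algorithm — process edges by increasing weight (ties by edge label):
P U (1): add — endpoints in different components.
P X (2): add — endpoints in different components.
P T (3): add — endpoints in different components.
Q U (5): add — endpoints in different components.
P Q (6): skip — Q and P already connected.
S T (7): add — endpoints in different components.
R T (8): add — endpoints in different components.
MST edge set: {P U, P X, P T, Q U, S T, R T}.
Of the listed edges, {P X} are in the MST → 1.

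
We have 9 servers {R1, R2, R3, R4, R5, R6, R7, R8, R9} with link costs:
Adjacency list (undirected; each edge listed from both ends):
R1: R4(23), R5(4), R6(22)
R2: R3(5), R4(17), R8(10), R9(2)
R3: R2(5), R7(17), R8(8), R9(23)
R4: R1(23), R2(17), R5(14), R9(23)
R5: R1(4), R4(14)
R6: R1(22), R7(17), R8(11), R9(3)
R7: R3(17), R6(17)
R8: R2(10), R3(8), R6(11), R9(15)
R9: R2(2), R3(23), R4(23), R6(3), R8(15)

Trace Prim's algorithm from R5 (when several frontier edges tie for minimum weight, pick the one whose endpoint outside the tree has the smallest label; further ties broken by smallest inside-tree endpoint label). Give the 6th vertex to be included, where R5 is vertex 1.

R6

Prim, starting at R5.
Step 1: cheapest edge leaving the tree is R1-R5 (4); add R1.
Step 2: cheapest edge leaving the tree is R4-R5 (14); add R4.
Step 3: cheapest edge leaving the tree is R2-R4 (17); add R2.
Step 4: cheapest edge leaving the tree is R2-R9 (2); add R9.
Step 5: cheapest edge leaving the tree is R6-R9 (3); add R6.
Step 6: cheapest edge leaving the tree is R2-R3 (5); add R3.
Step 7: cheapest edge leaving the tree is R3-R8 (8); add R8.
Step 8: cheapest edge leaving the tree is R3-R7 (17); add R7.
Vertex order: R5, R1, R4, R2, R9, R6, R3, R8, R7. The 6th vertex is R6.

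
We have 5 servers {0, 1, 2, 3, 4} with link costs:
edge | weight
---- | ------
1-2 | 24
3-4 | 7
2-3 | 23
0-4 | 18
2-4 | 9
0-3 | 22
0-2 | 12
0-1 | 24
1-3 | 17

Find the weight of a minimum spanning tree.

Prim's algorithm from 3:
Step 1: cheapest edge leaving the tree is 3-4 (7); add 4.
Step 2: cheapest edge leaving the tree is 2-4 (9); add 2.
Step 3: cheapest edge leaving the tree is 0-2 (12); add 0.
Step 4: cheapest edge leaving the tree is 1-3 (17); add 1.
MST edges: 3-4, 2-4, 0-2, 1-3; total weight 7+9+12+17 = 45.

45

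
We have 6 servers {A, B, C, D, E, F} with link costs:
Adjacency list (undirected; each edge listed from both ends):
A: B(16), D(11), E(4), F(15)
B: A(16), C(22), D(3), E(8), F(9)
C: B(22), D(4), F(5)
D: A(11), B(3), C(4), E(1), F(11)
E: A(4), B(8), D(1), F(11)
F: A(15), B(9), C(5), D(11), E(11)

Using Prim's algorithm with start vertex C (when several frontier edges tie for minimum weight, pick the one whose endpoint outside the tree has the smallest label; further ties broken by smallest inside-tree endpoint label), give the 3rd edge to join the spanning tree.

Prim's algorithm from C:
Step 1: frontier [C—D 4, C—F 5, B—C 22] → take C—D (4); add D.
Step 2: frontier [C—F 5, B—C 22, D—E 1, B—D 3, A—D 11, D—F 11] → take D—E (1); add E.
Step 3: frontier [C—F 5, B—C 22, B—D 3, A—D 11, D—F 11, A—E 4, B—E 8, E—F 11] → take B—D (3); add B.
Step 4: frontier [B—F 9, A—B 16, C—F 5, A—D 11, D—F 11, A—E 4, E—F 11] → take A—E (4); add A.
Step 5: frontier [A—F 15, B—F 9, C—F 5, D—F 11, E—F 11] → take C—F (5); add F.
The 3rd edge added is B—D.

B-D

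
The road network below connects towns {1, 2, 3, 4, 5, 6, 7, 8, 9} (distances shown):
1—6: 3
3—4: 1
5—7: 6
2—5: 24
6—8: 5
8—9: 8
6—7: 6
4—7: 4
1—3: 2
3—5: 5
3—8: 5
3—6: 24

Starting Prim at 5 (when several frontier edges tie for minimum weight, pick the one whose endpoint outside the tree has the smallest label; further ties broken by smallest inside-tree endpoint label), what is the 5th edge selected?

Prim, starting at 5.
Step 1: cheapest edge leaving the tree is 3—5 (5); add 3.
Step 2: cheapest edge leaving the tree is 3—4 (1); add 4.
Step 3: cheapest edge leaving the tree is 1—3 (2); add 1.
Step 4: cheapest edge leaving the tree is 1—6 (3); add 6.
Step 5: cheapest edge leaving the tree is 4—7 (4); add 7.
Step 6: cheapest edge leaving the tree is 3—8 (5); add 8.
Step 7: cheapest edge leaving the tree is 8—9 (8); add 9.
Step 8: cheapest edge leaving the tree is 2—5 (24); add 2.
The 5th edge added is 4—7.

4-7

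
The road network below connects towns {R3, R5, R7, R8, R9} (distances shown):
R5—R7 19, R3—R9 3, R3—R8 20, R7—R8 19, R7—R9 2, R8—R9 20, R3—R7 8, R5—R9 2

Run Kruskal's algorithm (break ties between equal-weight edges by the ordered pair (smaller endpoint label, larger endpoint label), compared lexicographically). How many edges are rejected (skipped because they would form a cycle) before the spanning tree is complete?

2

Kruskal: consider edges lightest-first.
R5—R9 (2): add — endpoints in different components.
R7—R9 (2): add — endpoints in different components.
R3—R9 (3): add — endpoints in different components.
R3—R7 (8): skip — R7 and R3 already connected.
R5—R7 (19): skip — R7 and R5 already connected.
R7—R8 (19): add — endpoints in different components.
Edges rejected before the tree was complete: 2.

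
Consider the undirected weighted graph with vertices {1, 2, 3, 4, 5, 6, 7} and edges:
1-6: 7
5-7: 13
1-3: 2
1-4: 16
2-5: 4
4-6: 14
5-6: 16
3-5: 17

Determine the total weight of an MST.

Prim's algorithm from 4:
Step 1: cheapest edge leaving the tree is 4-6 (14); add 6.
Step 2: cheapest edge leaving the tree is 1-6 (7); add 1.
Step 3: cheapest edge leaving the tree is 1-3 (2); add 3.
Step 4: cheapest edge leaving the tree is 5-6 (16); add 5.
Step 5: cheapest edge leaving the tree is 2-5 (4); add 2.
Step 6: cheapest edge leaving the tree is 5-7 (13); add 7.
MST edges: 4-6, 1-6, 1-3, 5-6, 2-5, 5-7; total weight 14+7+2+16+4+13 = 56.

56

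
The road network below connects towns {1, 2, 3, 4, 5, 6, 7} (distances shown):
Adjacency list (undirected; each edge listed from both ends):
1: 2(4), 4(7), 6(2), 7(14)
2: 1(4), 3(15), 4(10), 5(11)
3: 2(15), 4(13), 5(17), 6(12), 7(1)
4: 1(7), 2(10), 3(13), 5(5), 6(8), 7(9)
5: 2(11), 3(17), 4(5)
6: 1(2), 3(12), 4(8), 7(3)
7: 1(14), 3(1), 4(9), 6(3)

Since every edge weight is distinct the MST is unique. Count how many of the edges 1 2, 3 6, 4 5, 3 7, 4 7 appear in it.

Kruskal: consider edges lightest-first.
3 7 (1): add — endpoints in different components.
1 6 (2): add — endpoints in different components.
6 7 (3): add — endpoints in different components.
1 2 (4): add — endpoints in different components.
4 5 (5): add — endpoints in different components.
1 4 (7): add — endpoints in different components.
MST edge set: {3 7, 1 6, 6 7, 1 2, 4 5, 1 4}.
Of the listed edges, {1 2, 4 5, 3 7} are in the MST → 3.

3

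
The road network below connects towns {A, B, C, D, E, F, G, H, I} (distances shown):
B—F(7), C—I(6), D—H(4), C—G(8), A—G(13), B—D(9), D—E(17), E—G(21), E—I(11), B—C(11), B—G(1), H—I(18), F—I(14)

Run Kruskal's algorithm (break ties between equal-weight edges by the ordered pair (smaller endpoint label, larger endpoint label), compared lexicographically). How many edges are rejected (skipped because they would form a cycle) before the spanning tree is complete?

1

Kruskal's algorithm — process edges by increasing weight (ties by edge label):
B—G (1): add — endpoints in different components.
D—H (4): add — endpoints in different components.
C—I (6): add — endpoints in different components.
B—F (7): add — endpoints in different components.
C—G (8): add — endpoints in different components.
B—D (9): add — endpoints in different components.
B—C (11): skip — B and C already connected.
E—I (11): add — endpoints in different components.
A—G (13): add — endpoints in different components.
Edges rejected before the tree was complete: 1.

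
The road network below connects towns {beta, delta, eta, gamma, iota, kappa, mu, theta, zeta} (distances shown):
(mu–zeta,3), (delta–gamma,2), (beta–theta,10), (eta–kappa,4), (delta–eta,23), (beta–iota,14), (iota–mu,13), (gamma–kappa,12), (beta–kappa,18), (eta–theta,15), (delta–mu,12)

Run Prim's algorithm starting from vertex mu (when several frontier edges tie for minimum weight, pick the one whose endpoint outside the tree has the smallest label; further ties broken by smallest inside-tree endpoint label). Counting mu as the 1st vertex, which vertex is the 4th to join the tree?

gamma

Prim, starting at mu.
Step 1: frontier [mu–zeta 3, delta–mu 12, iota–mu 13] → take mu–zeta (3); add zeta.
Step 2: frontier [delta–mu 12, iota–mu 13] → take delta–mu (12); add delta.
Step 3: frontier [delta–gamma 2, delta–eta 23, iota–mu 13] → take delta–gamma (2); add gamma.
Step 4: frontier [delta–eta 23, gamma–kappa 12, iota–mu 13] → take gamma–kappa (12); add kappa.
Step 5: frontier [delta–eta 23, eta–kappa 4, beta–kappa 18, iota–mu 13] → take eta–kappa (4); add eta.
Step 6: frontier [eta–theta 15, beta–kappa 18, iota–mu 13] → take iota–mu (13); add iota.
Step 7: frontier [eta–theta 15, beta–iota 14, beta–kappa 18] → take beta–iota (14); add beta.
Step 8: frontier [beta–theta 10, eta–theta 15] → take beta–theta (10); add theta.
Vertex order: mu, zeta, delta, gamma, kappa, eta, iota, beta, theta. The 4th vertex is gamma.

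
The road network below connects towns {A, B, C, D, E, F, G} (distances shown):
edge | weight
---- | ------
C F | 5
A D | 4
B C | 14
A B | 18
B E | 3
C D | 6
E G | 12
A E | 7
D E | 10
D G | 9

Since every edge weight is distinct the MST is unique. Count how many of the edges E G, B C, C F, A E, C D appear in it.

3

Kruskal's algorithm — process edges by increasing weight (ties by edge label):
B E (3): add — endpoints in different components.
A D (4): add — endpoints in different components.
C F (5): add — endpoints in different components.
C D (6): add — endpoints in different components.
A E (7): add — endpoints in different components.
D G (9): add — endpoints in different components.
MST edge set: {B E, A D, C F, C D, A E, D G}.
Of the listed edges, {C F, A E, C D} are in the MST → 3.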